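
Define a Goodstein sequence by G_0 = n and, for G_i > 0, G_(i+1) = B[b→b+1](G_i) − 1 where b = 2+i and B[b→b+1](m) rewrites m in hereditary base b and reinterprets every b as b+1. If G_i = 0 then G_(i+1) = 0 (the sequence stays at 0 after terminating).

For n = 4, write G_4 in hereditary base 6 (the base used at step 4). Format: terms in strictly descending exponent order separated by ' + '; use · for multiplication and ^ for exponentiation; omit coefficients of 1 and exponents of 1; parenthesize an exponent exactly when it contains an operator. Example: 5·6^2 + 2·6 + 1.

2·6^2 + 6 + 5

base 2: 4 = 2^2; at 3: 3^3 = 27; next = 26
base 3: 26 = 2·3^2 + 2·3 + 2; at 4: 2·4^2 + 2·4 + 2 = 42; next = 41
base 4: 41 = 2·4^2 + 2·4 + 1; at 5: 2·5^2 + 2·5 + 1 = 61; next = 60
base 5: 60 = 2·5^2 + 2·5; at 6: 2·6^2 + 2·6 = 84; next = 83
base 6: 83 = 2·6^2 + 6 + 5; at 7: 2·7^2 + 7 + 5 = 110; next = 109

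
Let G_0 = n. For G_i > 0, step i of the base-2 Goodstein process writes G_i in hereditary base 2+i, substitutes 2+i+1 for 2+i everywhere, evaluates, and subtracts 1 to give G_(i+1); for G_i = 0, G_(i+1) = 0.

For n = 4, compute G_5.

i=0: 4 = 2^2 (b=2); 2→3: 3^3 = 27; 27−1 = 26
i=1: 26 = 2·3^2 + 2·3 + 2 (b=3); 3→4: 2·4^2 + 2·4 + 2 = 42; 42−1 = 41
i=2: 41 = 2·4^2 + 2·4 + 1 (b=4); 4→5: 2·5^2 + 2·5 + 1 = 61; 61−1 = 60
i=3: 60 = 2·5^2 + 2·5 (b=5); 5→6: 2·6^2 + 2·6 = 84; 84−1 = 83
i=4: 83 = 2·6^2 + 6 + 5 (b=6); 6→7: 2·7^2 + 7 + 5 = 110; 110−1 = 109
i=5: 109 = 2·7^2 + 7 + 4 (b=7); 7→8: 2·8^2 + 8 + 4 = 140; 140−1 = 139

109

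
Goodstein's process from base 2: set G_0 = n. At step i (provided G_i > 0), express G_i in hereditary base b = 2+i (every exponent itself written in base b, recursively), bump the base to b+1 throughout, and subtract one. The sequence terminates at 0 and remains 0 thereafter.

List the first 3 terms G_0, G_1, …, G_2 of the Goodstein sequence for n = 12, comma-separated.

12, 107, 1065

step 0: 12 = 2^(2 + 1) + 2^2; sub 3 for 2: 3^(3 + 1) + 3^3; = 108; G_1 = 108−1 = 107
step 1: 107 = 3^(3 + 1) + 2·3^2 + 2·3 + 2; sub 4 for 3: 4^(4 + 1) + 2·4^2 + 2·4 + 2; = 1066; G_2 = 1066−1 = 1065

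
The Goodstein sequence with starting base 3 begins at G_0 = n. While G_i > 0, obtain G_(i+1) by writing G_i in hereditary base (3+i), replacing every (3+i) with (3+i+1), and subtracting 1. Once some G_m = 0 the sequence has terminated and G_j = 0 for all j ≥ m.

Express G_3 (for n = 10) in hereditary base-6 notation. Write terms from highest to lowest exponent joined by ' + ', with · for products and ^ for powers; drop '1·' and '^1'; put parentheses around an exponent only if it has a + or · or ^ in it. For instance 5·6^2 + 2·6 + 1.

base 3: 10 = 3^2 + 1; at 4: 4^2 + 1 = 17; next = 16
base 4: 16 = 4^2; at 5: 5^2 = 25; next = 24
base 5: 24 = 4·5 + 4; at 6: 4·6 + 4 = 28; next = 27
base 6: 27 = 4·6 + 3; at 7: 4·7 + 3 = 31; next = 30

4·6 + 3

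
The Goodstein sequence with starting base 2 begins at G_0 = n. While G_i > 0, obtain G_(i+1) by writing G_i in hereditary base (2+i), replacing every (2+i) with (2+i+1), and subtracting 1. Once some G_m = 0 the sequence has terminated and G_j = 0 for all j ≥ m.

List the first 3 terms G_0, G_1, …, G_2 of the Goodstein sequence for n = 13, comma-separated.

[0] 13 ≡ 2^(2 + 1) + 2^2 + 1 (base 2). Lift 3: 109. −1: 108.
[1] 108 ≡ 3^(3 + 1) + 3^3 (base 3). Lift 4: 1280. −1: 1279.

13, 108, 1279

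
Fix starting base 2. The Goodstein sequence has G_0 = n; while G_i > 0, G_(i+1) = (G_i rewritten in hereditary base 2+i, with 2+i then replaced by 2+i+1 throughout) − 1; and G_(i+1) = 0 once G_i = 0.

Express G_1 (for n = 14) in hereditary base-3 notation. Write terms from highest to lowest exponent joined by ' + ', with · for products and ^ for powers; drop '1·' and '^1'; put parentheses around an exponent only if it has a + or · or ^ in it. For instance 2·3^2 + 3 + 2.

G_0 = 14. HB_2(14) = 2^(2 + 1) + 2^2 + 2. Bump = 111. G_1 = 110.
G_1 = 110. HB_3(110) = 3^(3 + 1) + 3^3 + 2. Bump = 1282. G_2 = 1281.

3^(3 + 1) + 3^3 + 2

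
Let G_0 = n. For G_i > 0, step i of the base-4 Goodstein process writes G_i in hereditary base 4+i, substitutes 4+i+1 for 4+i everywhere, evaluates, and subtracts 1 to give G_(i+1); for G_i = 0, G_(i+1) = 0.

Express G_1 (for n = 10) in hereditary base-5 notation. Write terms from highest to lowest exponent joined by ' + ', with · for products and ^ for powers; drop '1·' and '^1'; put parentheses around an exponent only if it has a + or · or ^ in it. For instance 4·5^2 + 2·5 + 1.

2·5 + 1

G_0 = 10. HB_4(10) = 2·4 + 2. Bump = 12. G_1 = 11.
G_1 = 11. HB_5(11) = 2·5 + 1. Bump = 13. G_2 = 12.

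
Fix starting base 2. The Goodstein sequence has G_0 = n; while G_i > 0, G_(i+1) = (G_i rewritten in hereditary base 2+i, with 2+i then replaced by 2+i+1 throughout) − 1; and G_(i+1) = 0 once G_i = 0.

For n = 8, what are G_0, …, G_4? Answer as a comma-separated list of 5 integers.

i=0: 8 = 2^(2 + 1) (b=2); 2→3: 3^(3 + 1) = 81; 81−1 = 80
i=1: 80 = 2·3^3 + 2·3^2 + 2·3 + 2 (b=3); 3→4: 2·4^4 + 2·4^2 + 2·4 + 2 = 554; 554−1 = 553
i=2: 553 = 2·4^4 + 2·4^2 + 2·4 + 1 (b=4); 4→5: 2·5^5 + 2·5^2 + 2·5 + 1 = 6311; 6311−1 = 6310
i=3: 6310 = 2·5^5 + 2·5^2 + 2·5 (b=5); 5→6: 2·6^6 + 2·6^2 + 2·6 = 93396; 93396−1 = 93395

8, 80, 553, 6310, 93395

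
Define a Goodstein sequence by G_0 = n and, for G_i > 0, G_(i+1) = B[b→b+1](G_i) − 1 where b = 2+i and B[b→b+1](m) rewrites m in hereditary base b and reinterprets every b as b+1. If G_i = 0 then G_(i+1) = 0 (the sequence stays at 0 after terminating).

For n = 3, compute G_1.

3

3 —HB2→ 2 + 1 —bump→ 3 + 1 = 4 —(−1)→ 3
3 —HB3→ 3 —bump→ 4 = 4 —(−1)→ 3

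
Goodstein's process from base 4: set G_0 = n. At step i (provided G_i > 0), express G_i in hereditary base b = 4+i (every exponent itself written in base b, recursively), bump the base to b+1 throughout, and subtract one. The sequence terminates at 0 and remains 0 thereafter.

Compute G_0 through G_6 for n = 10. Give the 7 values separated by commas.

i=0: 10 = 2·4 + 2 (b=4); 4→5: 2·5 + 2 = 12; 12−1 = 11
i=1: 11 = 2·5 + 1 (b=5); 5→6: 2·6 + 1 = 13; 13−1 = 12
i=2: 12 = 2·6 (b=6); 6→7: 2·7 = 14; 14−1 = 13
i=3: 13 = 7 + 6 (b=7); 7→8: 8 + 6 = 14; 14−1 = 13
i=4: 13 = 8 + 5 (b=8); 8→9: 9 + 5 = 14; 14−1 = 13
i=5: 13 = 9 + 4 (b=9); 9→10: 10 + 4 = 14; 14−1 = 13

10, 11, 12, 13, 13, 13, 13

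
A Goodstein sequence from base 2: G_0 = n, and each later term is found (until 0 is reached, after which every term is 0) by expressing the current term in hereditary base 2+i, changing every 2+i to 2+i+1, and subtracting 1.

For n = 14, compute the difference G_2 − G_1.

G_0 = 14. HB_2(14) = 2^(2 + 1) + 2^2 + 2. Bump = 111. G_1 = 110.
G_1 = 110. HB_3(110) = 3^(3 + 1) + 3^3 + 2. Bump = 1282. G_2 = 1281.

1171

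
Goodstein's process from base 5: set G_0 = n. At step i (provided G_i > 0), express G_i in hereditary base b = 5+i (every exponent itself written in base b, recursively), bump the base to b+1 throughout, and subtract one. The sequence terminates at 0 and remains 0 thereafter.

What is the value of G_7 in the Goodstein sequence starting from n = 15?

G_0 = 15. HB_5(15) = 3·5. Bump = 18. G_1 = 17.
G_1 = 17. HB_6(17) = 2·6 + 5. Bump = 19. G_2 = 18.
G_2 = 18. HB_7(18) = 2·7 + 4. Bump = 20. G_3 = 19.
G_3 = 19. HB_8(19) = 2·8 + 3. Bump = 21. G_4 = 20.
G_4 = 20. HB_9(20) = 2·9 + 2. Bump = 22. G_5 = 21.
G_5 = 21. HB_10(21) = 2·10 + 1. Bump = 23. G_6 = 22.
G_6 = 22. HB_11(22) = 2·11. Bump = 24. G_7 = 23.

23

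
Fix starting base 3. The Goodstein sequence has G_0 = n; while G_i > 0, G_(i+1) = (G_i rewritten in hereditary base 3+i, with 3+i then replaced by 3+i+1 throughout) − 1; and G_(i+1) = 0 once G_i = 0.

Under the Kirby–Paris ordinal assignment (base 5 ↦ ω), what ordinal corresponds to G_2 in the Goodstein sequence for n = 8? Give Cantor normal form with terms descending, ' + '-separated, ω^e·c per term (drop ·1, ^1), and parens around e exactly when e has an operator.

8 —HB3→ 2·3 + 2 —bump→ 2·4 + 2 = 10 —(−1)→ 9
9 —HB4→ 2·4 + 1 —bump→ 2·5 + 1 = 11 —(−1)→ 10

ω·2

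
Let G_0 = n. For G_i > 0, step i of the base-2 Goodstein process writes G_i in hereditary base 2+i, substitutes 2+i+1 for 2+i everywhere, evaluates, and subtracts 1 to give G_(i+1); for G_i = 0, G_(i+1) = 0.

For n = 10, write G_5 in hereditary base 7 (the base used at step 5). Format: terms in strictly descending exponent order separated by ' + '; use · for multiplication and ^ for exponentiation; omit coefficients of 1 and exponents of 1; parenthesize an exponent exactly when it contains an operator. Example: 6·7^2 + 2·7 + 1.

5·7^7 + 5·7^5 + 5·7^4 + 5·7^3 + 5·7^2 + 5·7 + 4

G_0 = 10. HB_2(10) = 2^(2 + 1) + 2. Bump = 84. G_1 = 83.
G_1 = 83. HB_3(83) = 3^(3 + 1) + 2. Bump = 1026. G_2 = 1025.
G_2 = 1025. HB_4(1025) = 4^(4 + 1) + 1. Bump = 15626. G_3 = 15625.
G_3 = 15625. HB_5(15625) = 5^(5 + 1). Bump = 279936. G_4 = 279935.
G_4 = 279935. HB_6(279935) = 5·6^6 + 5·6^5 + 5·6^4 + 5·6^3 + 5·6^2 + 5·6 + 5. Bump = 4215755. G_5 = 4215754.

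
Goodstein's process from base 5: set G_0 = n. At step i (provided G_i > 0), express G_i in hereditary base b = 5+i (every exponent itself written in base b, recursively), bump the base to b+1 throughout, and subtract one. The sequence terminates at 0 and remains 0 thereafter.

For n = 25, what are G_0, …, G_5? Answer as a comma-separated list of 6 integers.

step 0: 25 = 5^2; sub 6 for 5: 6^2; = 36; G_1 = 36−1 = 35
step 1: 35 = 5·6 + 5; sub 7 for 6: 5·7 + 5; = 40; G_2 = 40−1 = 39
step 2: 39 = 5·7 + 4; sub 8 for 7: 5·8 + 4; = 44; G_3 = 44−1 = 43
step 3: 43 = 5·8 + 3; sub 9 for 8: 5·9 + 3; = 48; G_4 = 48−1 = 47
step 4: 47 = 5·9 + 2; sub 10 for 9: 5·10 + 2; = 52; G_5 = 52−1 = 51

25, 35, 39, 43, 47, 51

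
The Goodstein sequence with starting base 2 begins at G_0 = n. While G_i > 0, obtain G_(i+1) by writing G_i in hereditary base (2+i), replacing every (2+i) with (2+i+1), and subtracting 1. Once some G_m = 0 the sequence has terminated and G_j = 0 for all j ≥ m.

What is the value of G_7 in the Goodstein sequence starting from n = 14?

3487116548

G_0 = 14. HB_2(14) = 2^(2 + 1) + 2^2 + 2. Bump = 111. G_1 = 110.
G_1 = 110. HB_3(110) = 3^(3 + 1) + 3^3 + 2. Bump = 1282. G_2 = 1281.
G_2 = 1281. HB_4(1281) = 4^(4 + 1) + 4^4 + 1. Bump = 18751. G_3 = 18750.
G_3 = 18750. HB_5(18750) = 5^(5 + 1) + 5^5. Bump = 326592. G_4 = 326591.
G_4 = 326591. HB_6(326591) = 6^(6 + 1) + 5·6^5 + 5·6^4 + 5·6^3 + 5·6^2 + 5·6 + 5. Bump = 5862841. G_5 = 5862840.
G_5 = 5862840. HB_7(5862840) = 7^(7 + 1) + 5·7^5 + 5·7^4 + 5·7^3 + 5·7^2 + 5·7 + 4. Bump = 134404972. G_6 = 134404971.
G_6 = 134404971. HB_8(134404971) = 8^(8 + 1) + 5·8^5 + 5·8^4 + 5·8^3 + 5·8^2 + 5·8 + 3. Bump = 3487116549. G_7 = 3487116548.
G_7 = 3487116548. HB_9(3487116548) = 9^(9 + 1) + 5·9^5 + 5·9^4 + 5·9^3 + 5·9^2 + 5·9 + 2. Bump = 100000555552. G_8 = 100000555551.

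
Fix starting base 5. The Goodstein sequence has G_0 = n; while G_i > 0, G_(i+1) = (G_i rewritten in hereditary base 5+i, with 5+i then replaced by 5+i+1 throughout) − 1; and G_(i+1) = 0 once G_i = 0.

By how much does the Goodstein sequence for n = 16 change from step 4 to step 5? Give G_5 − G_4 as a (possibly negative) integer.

i=0: 16 = 3·5 + 1 (b=5); 5→6: 3·6 + 1 = 19; 19−1 = 18
i=1: 18 = 3·6 (b=6); 6→7: 3·7 = 21; 21−1 = 20
i=2: 20 = 2·7 + 6 (b=7); 7→8: 2·8 + 6 = 22; 22−1 = 21
i=3: 21 = 2·8 + 5 (b=8); 8→9: 2·9 + 5 = 23; 23−1 = 22
i=4: 22 = 2·9 + 4 (b=9); 9→10: 2·10 + 4 = 24; 24−1 = 23

1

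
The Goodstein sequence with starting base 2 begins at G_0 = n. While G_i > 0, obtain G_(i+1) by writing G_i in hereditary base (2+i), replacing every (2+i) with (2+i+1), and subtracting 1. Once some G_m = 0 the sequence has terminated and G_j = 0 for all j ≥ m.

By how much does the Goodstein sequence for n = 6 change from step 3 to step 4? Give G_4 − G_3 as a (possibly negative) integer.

6 —HB2→ 2^2 + 2 —bump→ 3^3 + 3 = 30 —(−1)→ 29
29 —HB3→ 3^3 + 2 —bump→ 4^4 + 2 = 258 —(−1)→ 257
257 —HB4→ 4^4 + 1 —bump→ 5^5 + 1 = 3126 —(−1)→ 3125
3125 —HB5→ 5^5 —bump→ 6^6 = 46656 —(−1)→ 46655

43530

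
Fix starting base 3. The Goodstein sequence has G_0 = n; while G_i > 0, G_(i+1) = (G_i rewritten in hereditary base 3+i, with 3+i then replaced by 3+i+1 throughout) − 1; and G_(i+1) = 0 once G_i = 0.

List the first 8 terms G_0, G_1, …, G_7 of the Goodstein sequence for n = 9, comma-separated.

9, 15, 17, 19, 21, 23, 24, 25

G_0=9  [base 3] 3^2  →[3↦4]→  4^2 = 16  −1 ⇒ G_1=15
G_1=15  [base 4] 3·4 + 3  →[4↦5]→  3·5 + 3 = 18  −1 ⇒ G_2=17
G_2=17  [base 5] 3·5 + 2  →[5↦6]→  3·6 + 2 = 20  −1 ⇒ G_3=19
G_3=19  [base 6] 3·6 + 1  →[6↦7]→  3·7 + 1 = 22  −1 ⇒ G_4=21
G_4=21  [base 7] 3·7  →[7↦8]→  3·8 = 24  −1 ⇒ G_5=23
G_5=23  [base 8] 2·8 + 7  →[8↦9]→  2·9 + 7 = 25  −1 ⇒ G_6=24
G_6=24  [base 9] 2·9 + 6  →[9↦10]→  2·10 + 6 = 26  −1 ⇒ G_7=25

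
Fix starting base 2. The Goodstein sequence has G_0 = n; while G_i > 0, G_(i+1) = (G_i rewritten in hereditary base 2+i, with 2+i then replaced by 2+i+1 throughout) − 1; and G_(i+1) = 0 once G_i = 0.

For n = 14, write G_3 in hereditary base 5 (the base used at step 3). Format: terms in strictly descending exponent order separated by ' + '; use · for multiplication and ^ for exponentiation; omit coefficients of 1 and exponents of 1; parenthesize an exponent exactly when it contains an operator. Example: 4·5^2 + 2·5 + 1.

G_0=14  [base 2] 2^(2 + 1) + 2^2 + 2  →[2↦3]→  3^(3 + 1) + 3^3 + 3 = 111  −1 ⇒ G_1=110
G_1=110  [base 3] 3^(3 + 1) + 3^3 + 2  →[3↦4]→  4^(4 + 1) + 4^4 + 2 = 1282  −1 ⇒ G_2=1281
G_2=1281  [base 4] 4^(4 + 1) + 4^4 + 1  →[4↦5]→  5^(5 + 1) + 5^5 + 1 = 18751  −1 ⇒ G_3=18750
G_3=18750  [base 5] 5^(5 + 1) + 5^5  →[5↦6]→  6^(6 + 1) + 6^6 = 326592  −1 ⇒ G_4=326591

5^(5 + 1) + 5^5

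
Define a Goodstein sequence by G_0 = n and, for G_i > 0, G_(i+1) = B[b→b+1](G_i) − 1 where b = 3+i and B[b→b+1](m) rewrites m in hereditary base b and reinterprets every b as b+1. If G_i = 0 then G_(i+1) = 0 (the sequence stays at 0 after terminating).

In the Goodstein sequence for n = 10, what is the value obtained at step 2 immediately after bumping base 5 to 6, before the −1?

[0] 10 ≡ 3^2 + 1 (base 3). Lift 4: 17. −1: 16.
[1] 16 ≡ 4^2 (base 4). Lift 5: 25. −1: 24.
[2] 24 ≡ 4·5 + 4 (base 5). Lift 6: 28. −1: 27.

28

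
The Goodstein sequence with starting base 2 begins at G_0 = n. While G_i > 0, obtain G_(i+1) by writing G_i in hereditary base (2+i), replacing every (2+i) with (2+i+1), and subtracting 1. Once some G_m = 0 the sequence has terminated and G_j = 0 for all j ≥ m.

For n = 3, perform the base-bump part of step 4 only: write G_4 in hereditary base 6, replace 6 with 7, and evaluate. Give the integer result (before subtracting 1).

1

i=0: 3 = 2 + 1 (b=2); 2→3: 3 + 1 = 4; 4−1 = 3
i=1: 3 = 3 (b=3); 3→4: 4 = 4; 4−1 = 3
i=2: 3 = 3 (b=4); 4→5: 3 = 3; 3−1 = 2
i=3: 2 = 2 (b=5); 5→6: 2 = 2; 2−1 = 1
i=4: 1 = 1 (b=6); 6→7: 1 = 1; 1−1 = 0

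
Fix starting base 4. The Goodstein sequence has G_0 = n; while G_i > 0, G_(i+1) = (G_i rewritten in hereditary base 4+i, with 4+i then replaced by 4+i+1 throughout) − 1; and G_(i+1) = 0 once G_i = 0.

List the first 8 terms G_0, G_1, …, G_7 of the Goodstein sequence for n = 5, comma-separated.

5, 5, 5, 4, 3, 2, 1, 0

base 4: 5 = 4 + 1; at 5: 5 + 1 = 6; next = 5
base 5: 5 = 5; at 6: 6 = 6; next = 5
base 6: 5 = 5; at 7: 5 = 5; next = 4
base 7: 4 = 4; at 8: 4 = 4; next = 3
base 8: 3 = 3; at 9: 3 = 3; next = 2
base 9: 2 = 2; at 10: 2 = 2; next = 1
base 10: 1 = 1; at 11: 1 = 1; next = 0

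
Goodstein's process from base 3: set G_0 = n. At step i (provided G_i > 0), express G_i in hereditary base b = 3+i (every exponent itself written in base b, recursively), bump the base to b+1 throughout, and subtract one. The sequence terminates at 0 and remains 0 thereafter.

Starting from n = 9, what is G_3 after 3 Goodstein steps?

19

G_0 = 9. HB_3(9) = 3^2. Bump = 16. G_1 = 15.
G_1 = 15. HB_4(15) = 3·4 + 3. Bump = 18. G_2 = 17.
G_2 = 17. HB_5(17) = 3·5 + 2. Bump = 20. G_3 = 19.
G_3 = 19. HB_6(19) = 3·6 + 1. Bump = 22. G_4 = 21.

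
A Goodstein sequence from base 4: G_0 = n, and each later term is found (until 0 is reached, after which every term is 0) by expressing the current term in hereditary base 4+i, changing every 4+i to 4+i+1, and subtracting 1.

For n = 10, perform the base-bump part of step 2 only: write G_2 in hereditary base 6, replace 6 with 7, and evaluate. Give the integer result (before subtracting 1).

G_0 = 10. HB_4(10) = 2·4 + 2. Bump = 12. G_1 = 11.
G_1 = 11. HB_5(11) = 2·5 + 1. Bump = 13. G_2 = 12.

14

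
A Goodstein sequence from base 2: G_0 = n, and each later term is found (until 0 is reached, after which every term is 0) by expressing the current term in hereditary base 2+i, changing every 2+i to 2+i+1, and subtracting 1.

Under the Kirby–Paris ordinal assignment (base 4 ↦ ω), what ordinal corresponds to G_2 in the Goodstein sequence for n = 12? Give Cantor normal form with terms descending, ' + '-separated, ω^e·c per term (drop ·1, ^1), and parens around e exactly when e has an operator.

G_0=12  [base 2] 2^(2 + 1) + 2^2  →[2↦3]→  3^(3 + 1) + 3^3 = 108  −1 ⇒ G_1=107
G_1=107  [base 3] 3^(3 + 1) + 2·3^2 + 2·3 + 2  →[3↦4]→  4^(4 + 1) + 2·4^2 + 2·4 + 2 = 1066  −1 ⇒ G_2=1065
G_2=1065  [base 4] 4^(4 + 1) + 2·4^2 + 2·4 + 1  →[4↦5]→  5^(5 + 1) + 2·5^2 + 2·5 + 1 = 15686  −1 ⇒ G_3=15685

ω^(ω + 1) + ω^2·2 + ω·2 + 1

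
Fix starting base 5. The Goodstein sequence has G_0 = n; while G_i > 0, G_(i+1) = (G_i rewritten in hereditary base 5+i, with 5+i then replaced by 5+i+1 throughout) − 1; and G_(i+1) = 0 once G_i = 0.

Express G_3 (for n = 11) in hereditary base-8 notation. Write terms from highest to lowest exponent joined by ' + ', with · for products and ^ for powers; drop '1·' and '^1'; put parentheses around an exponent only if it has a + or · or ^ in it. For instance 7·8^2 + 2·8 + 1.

i=0: 11 = 2·5 + 1 (b=5); 5→6: 2·6 + 1 = 13; 13−1 = 12
i=1: 12 = 2·6 (b=6); 6→7: 2·7 = 14; 14−1 = 13
i=2: 13 = 7 + 6 (b=7); 7→8: 8 + 6 = 14; 14−1 = 13
i=3: 13 = 8 + 5 (b=8); 8→9: 9 + 5 = 14; 14−1 = 13

8 + 5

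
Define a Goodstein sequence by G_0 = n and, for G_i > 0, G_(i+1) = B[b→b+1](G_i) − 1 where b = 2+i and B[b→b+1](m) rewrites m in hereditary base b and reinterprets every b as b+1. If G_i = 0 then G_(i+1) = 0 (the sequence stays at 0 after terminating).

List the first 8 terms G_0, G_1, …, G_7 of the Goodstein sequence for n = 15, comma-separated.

15, 111, 1283, 18752, 326593, 6588344, 150994943, 3524450280

G_0=15  [base 2] 2^(2 + 1) + 2^2 + 2 + 1  →[2↦3]→  3^(3 + 1) + 3^3 + 3 + 1 = 112  −1 ⇒ G_1=111
G_1=111  [base 3] 3^(3 + 1) + 3^3 + 3  →[3↦4]→  4^(4 + 1) + 4^4 + 4 = 1284  −1 ⇒ G_2=1283
G_2=1283  [base 4] 4^(4 + 1) + 4^4 + 3  →[4↦5]→  5^(5 + 1) + 5^5 + 3 = 18753  −1 ⇒ G_3=18752
G_3=18752  [base 5] 5^(5 + 1) + 5^5 + 2  →[5↦6]→  6^(6 + 1) + 6^6 + 2 = 326594  −1 ⇒ G_4=326593
G_4=326593  [base 6] 6^(6 + 1) + 6^6 + 1  →[6↦7]→  7^(7 + 1) + 7^7 + 1 = 6588345  −1 ⇒ G_5=6588344
G_5=6588344  [base 7] 7^(7 + 1) + 7^7  →[7↦8]→  8^(8 + 1) + 8^8 = 150994944  −1 ⇒ G_6=150994943
G_6=150994943  [base 8] 8^(8 + 1) + 7·8^7 + 7·8^6 + 7·8^5 + 7·8^4 + 7·8^3 + 7·8^2 + 7·8 + 7  →[8↦9]→  9^(9 + 1) + 7·9^7 + 7·9^6 + 7·9^5 + 7·9^4 + 7·9^3 + 7·9^2 + 7·9 + 7 = 3524450281  −1 ⇒ G_7=3524450280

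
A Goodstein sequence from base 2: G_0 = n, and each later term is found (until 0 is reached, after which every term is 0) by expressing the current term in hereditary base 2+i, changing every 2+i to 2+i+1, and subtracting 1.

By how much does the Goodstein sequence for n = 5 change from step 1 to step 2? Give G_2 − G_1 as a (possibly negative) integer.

step 0: 5 = 2^2 + 1; sub 3 for 2: 3^3 + 1; = 28; G_1 = 28−1 = 27
step 1: 27 = 3^3; sub 4 for 3: 4^4; = 256; G_2 = 256−1 = 255

228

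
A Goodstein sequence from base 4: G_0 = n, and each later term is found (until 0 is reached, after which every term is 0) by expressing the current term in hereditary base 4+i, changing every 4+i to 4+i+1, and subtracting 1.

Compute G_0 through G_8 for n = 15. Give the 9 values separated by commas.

15 —HB4→ 3·4 + 3 —bump→ 3·5 + 3 = 18 —(−1)→ 17
17 —HB5→ 3·5 + 2 —bump→ 3·6 + 2 = 20 —(−1)→ 19
19 —HB6→ 3·6 + 1 —bump→ 3·7 + 1 = 22 —(−1)→ 21
21 —HB7→ 3·7 —bump→ 3·8 = 24 —(−1)→ 23
23 —HB8→ 2·8 + 7 —bump→ 2·9 + 7 = 25 —(−1)→ 24
24 —HB9→ 2·9 + 6 —bump→ 2·10 + 6 = 26 —(−1)→ 25
25 —HB10→ 2·10 + 5 —bump→ 2·11 + 5 = 27 —(−1)→ 26
26 —HB11→ 2·11 + 4 —bump→ 2·12 + 4 = 28 —(−1)→ 27

15, 17, 19, 21, 23, 24, 25, 26, 27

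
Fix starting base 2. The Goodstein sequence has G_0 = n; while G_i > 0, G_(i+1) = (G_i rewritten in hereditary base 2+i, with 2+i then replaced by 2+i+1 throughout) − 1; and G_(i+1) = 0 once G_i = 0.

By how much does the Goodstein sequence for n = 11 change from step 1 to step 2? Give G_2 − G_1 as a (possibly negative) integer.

943

(0) 11|_2 = 2^(2 + 1) + 2 + 1 ↦ 3^(3 + 1) + 3 + 1|_3 = 85 ⇒ 84
(1) 84|_3 = 3^(3 + 1) + 3 ↦ 4^(4 + 1) + 4|_4 = 1028 ⇒ 1027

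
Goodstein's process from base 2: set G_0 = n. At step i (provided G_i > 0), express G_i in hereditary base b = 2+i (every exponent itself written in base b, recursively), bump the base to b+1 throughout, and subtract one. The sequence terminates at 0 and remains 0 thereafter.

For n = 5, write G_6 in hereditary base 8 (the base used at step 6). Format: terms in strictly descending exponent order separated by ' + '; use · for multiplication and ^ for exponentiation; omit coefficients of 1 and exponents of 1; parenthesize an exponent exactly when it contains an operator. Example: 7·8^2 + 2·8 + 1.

G_0=5  [base 2] 2^2 + 1  →[2↦3]→  3^3 + 1 = 28  −1 ⇒ G_1=27
G_1=27  [base 3] 3^3  →[3↦4]→  4^4 = 256  −1 ⇒ G_2=255
G_2=255  [base 4] 3·4^3 + 3·4^2 + 3·4 + 3  →[4↦5]→  3·5^3 + 3·5^2 + 3·5 + 3 = 468  −1 ⇒ G_3=467
G_3=467  [base 5] 3·5^3 + 3·5^2 + 3·5 + 2  →[5↦6]→  3·6^3 + 3·6^2 + 3·6 + 2 = 776  −1 ⇒ G_4=775
G_4=775  [base 6] 3·6^3 + 3·6^2 + 3·6 + 1  →[6↦7]→  3·7^3 + 3·7^2 + 3·7 + 1 = 1198  −1 ⇒ G_5=1197
G_5=1197  [base 7] 3·7^3 + 3·7^2 + 3·7  →[7↦8]→  3·8^3 + 3·8^2 + 3·8 = 1752  −1 ⇒ G_6=1751
G_6=1751  [base 8] 3·8^3 + 3·8^2 + 2·8 + 7  →[8↦9]→  3·9^3 + 3·9^2 + 2·9 + 7 = 2455  −1 ⇒ G_7=2454

3·8^3 + 3·8^2 + 2·8 + 7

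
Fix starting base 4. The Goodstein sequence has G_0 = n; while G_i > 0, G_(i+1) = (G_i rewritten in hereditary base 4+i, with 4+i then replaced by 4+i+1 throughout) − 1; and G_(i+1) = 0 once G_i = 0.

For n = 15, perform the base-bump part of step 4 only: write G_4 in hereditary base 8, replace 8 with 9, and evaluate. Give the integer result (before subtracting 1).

25

[0] 15 ≡ 3·4 + 3 (base 4). Lift 5: 18. −1: 17.
[1] 17 ≡ 3·5 + 2 (base 5). Lift 6: 20. −1: 19.
[2] 19 ≡ 3·6 + 1 (base 6). Lift 7: 22. −1: 21.
[3] 21 ≡ 3·7 (base 7). Lift 8: 24. −1: 23.
[4] 23 ≡ 2·8 + 7 (base 8). Lift 9: 25. −1: 24.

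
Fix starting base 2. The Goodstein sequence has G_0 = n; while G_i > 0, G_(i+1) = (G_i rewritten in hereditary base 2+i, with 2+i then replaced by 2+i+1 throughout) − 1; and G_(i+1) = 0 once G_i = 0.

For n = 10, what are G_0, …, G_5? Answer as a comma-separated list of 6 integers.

step 0: 10 = 2^(2 + 1) + 2; sub 3 for 2: 3^(3 + 1) + 3; = 84; G_1 = 84−1 = 83
step 1: 83 = 3^(3 + 1) + 2; sub 4 for 3: 4^(4 + 1) + 2; = 1026; G_2 = 1026−1 = 1025
step 2: 1025 = 4^(4 + 1) + 1; sub 5 for 4: 5^(5 + 1) + 1; = 15626; G_3 = 15626−1 = 15625
step 3: 15625 = 5^(5 + 1); sub 6 for 5: 6^(6 + 1); = 279936; G_4 = 279936−1 = 279935
step 4: 279935 = 5·6^6 + 5·6^5 + 5·6^4 + 5·6^3 + 5·6^2 + 5·6 + 5; sub 7 for 6: 5·7^7 + 5·7^5 + 5·7^4 + 5·7^3 + 5·7^2 + 5·7 + 5; = 4215755; G_5 = 4215755−1 = 4215754

10, 83, 1025, 15625, 279935, 4215754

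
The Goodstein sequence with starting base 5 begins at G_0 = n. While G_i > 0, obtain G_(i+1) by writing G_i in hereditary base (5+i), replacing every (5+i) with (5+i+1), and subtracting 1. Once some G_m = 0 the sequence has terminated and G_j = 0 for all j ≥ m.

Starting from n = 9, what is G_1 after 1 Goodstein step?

9 —HB5→ 5 + 4 —bump→ 6 + 4 = 10 —(−1)→ 9
9 —HB6→ 6 + 3 —bump→ 7 + 3 = 10 —(−1)→ 9

9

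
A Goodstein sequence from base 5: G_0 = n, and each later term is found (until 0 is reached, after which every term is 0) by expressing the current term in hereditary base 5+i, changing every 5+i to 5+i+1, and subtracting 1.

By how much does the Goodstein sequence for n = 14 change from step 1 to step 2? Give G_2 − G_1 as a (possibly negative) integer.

G_0 = 14. HB_5(14) = 2·5 + 4. Bump = 16. G_1 = 15.
G_1 = 15. HB_6(15) = 2·6 + 3. Bump = 17. G_2 = 16.

1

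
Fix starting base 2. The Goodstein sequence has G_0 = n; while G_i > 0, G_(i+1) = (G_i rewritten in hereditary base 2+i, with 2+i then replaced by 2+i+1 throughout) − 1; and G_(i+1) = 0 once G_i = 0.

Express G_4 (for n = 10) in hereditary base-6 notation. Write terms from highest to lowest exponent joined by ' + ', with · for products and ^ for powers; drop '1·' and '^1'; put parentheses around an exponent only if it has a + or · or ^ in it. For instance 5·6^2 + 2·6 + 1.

5·6^6 + 5·6^5 + 5·6^4 + 5·6^3 + 5·6^2 + 5·6 + 5

base 2: 10 = 2^(2 + 1) + 2; at 3: 3^(3 + 1) + 3 = 84; next = 83
base 3: 83 = 3^(3 + 1) + 2; at 4: 4^(4 + 1) + 2 = 1026; next = 1025
base 4: 1025 = 4^(4 + 1) + 1; at 5: 5^(5 + 1) + 1 = 15626; next = 15625
base 5: 15625 = 5^(5 + 1); at 6: 6^(6 + 1) = 279936; next = 279935
base 6: 279935 = 5·6^6 + 5·6^5 + 5·6^4 + 5·6^3 + 5·6^2 + 5·6 + 5; at 7: 5·7^7 + 5·7^5 + 5·7^4 + 5·7^3 + 5·7^2 + 5·7 + 5 = 4215755; next = 4215754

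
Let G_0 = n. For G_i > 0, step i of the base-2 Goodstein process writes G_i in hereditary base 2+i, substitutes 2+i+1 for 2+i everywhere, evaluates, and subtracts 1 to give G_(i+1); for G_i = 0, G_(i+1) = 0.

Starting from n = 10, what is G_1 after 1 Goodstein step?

G_0 = 10. HB_2(10) = 2^(2 + 1) + 2. Bump = 84. G_1 = 83.
G_1 = 83. HB_3(83) = 3^(3 + 1) + 2. Bump = 1026. G_2 = 1025.

83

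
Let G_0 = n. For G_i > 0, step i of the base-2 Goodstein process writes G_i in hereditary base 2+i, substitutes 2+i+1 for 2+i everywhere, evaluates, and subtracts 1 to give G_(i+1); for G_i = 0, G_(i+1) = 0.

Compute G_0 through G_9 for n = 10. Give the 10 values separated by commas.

10, 83, 1025, 15625, 279935, 4215754, 84073323, 1937434592, 50000555551, 1426559238830

step 0: 10 = 2^(2 + 1) + 2; sub 3 for 2: 3^(3 + 1) + 3; = 84; G_1 = 84−1 = 83
step 1: 83 = 3^(3 + 1) + 2; sub 4 for 3: 4^(4 + 1) + 2; = 1026; G_2 = 1026−1 = 1025
step 2: 1025 = 4^(4 + 1) + 1; sub 5 for 4: 5^(5 + 1) + 1; = 15626; G_3 = 15626−1 = 15625
step 3: 15625 = 5^(5 + 1); sub 6 for 5: 6^(6 + 1); = 279936; G_4 = 279936−1 = 279935
step 4: 279935 = 5·6^6 + 5·6^5 + 5·6^4 + 5·6^3 + 5·6^2 + 5·6 + 5; sub 7 for 6: 5·7^7 + 5·7^5 + 5·7^4 + 5·7^3 + 5·7^2 + 5·7 + 5; = 4215755; G_5 = 4215755−1 = 4215754
step 5: 4215754 = 5·7^7 + 5·7^5 + 5·7^4 + 5·7^3 + 5·7^2 + 5·7 + 4; sub 8 for 7: 5·8^8 + 5·8^5 + 5·8^4 + 5·8^3 + 5·8^2 + 5·8 + 4; = 84073324; G_6 = 84073324−1 = 84073323
step 6: 84073323 = 5·8^8 + 5·8^5 + 5·8^4 + 5·8^3 + 5·8^2 + 5·8 + 3; sub 9 for 8: 5·9^9 + 5·9^5 + 5·9^4 + 5·9^3 + 5·9^2 + 5·9 + 3; = 1937434593; G_7 = 1937434593−1 = 1937434592
step 7: 1937434592 = 5·9^9 + 5·9^5 + 5·9^4 + 5·9^3 + 5·9^2 + 5·9 + 2; sub 10 for 9: 5·10^10 + 5·10^5 + 5·10^4 + 5·10^3 + 5·10^2 + 5·10 + 2; = 50000555552; G_8 = 50000555552−1 = 50000555551
step 8: 50000555551 = 5·10^10 + 5·10^5 + 5·10^4 + 5·10^3 + 5·10^2 + 5·10 + 1; sub 11 for 10: 5·11^11 + 5·11^5 + 5·11^4 + 5·11^3 + 5·11^2 + 5·11 + 1; = 1426559238831; G_9 = 1426559238831−1 = 1426559238830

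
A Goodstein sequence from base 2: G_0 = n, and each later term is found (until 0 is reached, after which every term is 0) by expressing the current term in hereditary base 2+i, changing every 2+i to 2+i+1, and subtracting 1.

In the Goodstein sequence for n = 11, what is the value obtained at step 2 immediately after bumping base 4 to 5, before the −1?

15628

i=0: 11 = 2^(2 + 1) + 2 + 1 (b=2); 2→3: 3^(3 + 1) + 3 + 1 = 85; 85−1 = 84
i=1: 84 = 3^(3 + 1) + 3 (b=3); 3→4: 4^(4 + 1) + 4 = 1028; 1028−1 = 1027
i=2: 1027 = 4^(4 + 1) + 3 (b=4); 4→5: 5^(5 + 1) + 3 = 15628; 15628−1 = 15627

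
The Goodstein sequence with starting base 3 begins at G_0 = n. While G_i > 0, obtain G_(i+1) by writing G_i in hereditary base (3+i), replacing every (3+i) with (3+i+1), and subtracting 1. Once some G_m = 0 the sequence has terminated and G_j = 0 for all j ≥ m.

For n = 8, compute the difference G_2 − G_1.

step 0: 8 = 2·3 + 2; sub 4 for 3: 2·4 + 2; = 10; G_1 = 10−1 = 9
step 1: 9 = 2·4 + 1; sub 5 for 4: 2·5 + 1; = 11; G_2 = 11−1 = 10

1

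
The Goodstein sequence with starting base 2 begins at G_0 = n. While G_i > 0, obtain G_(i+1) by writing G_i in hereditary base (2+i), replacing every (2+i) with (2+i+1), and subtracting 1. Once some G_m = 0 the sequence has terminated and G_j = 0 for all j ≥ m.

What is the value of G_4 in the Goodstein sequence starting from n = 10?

279935

[0] 10 ≡ 2^(2 + 1) + 2 (base 2). Lift 3: 84. −1: 83.
[1] 83 ≡ 3^(3 + 1) + 2 (base 3). Lift 4: 1026. −1: 1025.
[2] 1025 ≡ 4^(4 + 1) + 1 (base 4). Lift 5: 15626. −1: 15625.
[3] 15625 ≡ 5^(5 + 1) (base 5). Lift 6: 279936. −1: 279935.
[4] 279935 ≡ 5·6^6 + 5·6^5 + 5·6^4 + 5·6^3 + 5·6^2 + 5·6 + 5 (base 6). Lift 7: 4215755. −1: 4215754.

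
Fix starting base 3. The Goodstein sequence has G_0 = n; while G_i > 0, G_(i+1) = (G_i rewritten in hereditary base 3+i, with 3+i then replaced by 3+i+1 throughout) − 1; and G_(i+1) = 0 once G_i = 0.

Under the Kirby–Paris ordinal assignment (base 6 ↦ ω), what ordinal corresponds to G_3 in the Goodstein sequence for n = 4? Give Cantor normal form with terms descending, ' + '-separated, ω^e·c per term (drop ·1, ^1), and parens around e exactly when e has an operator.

3

i=0: 4 = 3 + 1 (b=3); 3→4: 4 + 1 = 5; 5−1 = 4
i=1: 4 = 4 (b=4); 4→5: 5 = 5; 5−1 = 4
i=2: 4 = 4 (b=5); 5→6: 4 = 4; 4−1 = 3
i=3: 3 = 3 (b=6); 6→7: 3 = 3; 3−1 = 2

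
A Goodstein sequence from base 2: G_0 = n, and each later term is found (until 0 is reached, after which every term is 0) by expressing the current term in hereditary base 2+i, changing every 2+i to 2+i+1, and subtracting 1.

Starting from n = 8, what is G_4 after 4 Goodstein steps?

8 —HB2→ 2^(2 + 1) —bump→ 3^(3 + 1) = 81 —(−1)→ 80
80 —HB3→ 2·3^3 + 2·3^2 + 2·3 + 2 —bump→ 2·4^4 + 2·4^2 + 2·4 + 2 = 554 —(−1)→ 553
553 —HB4→ 2·4^4 + 2·4^2 + 2·4 + 1 —bump→ 2·5^5 + 2·5^2 + 2·5 + 1 = 6311 —(−1)→ 6310
6310 —HB5→ 2·5^5 + 2·5^2 + 2·5 —bump→ 2·6^6 + 2·6^2 + 2·6 = 93396 —(−1)→ 93395

93395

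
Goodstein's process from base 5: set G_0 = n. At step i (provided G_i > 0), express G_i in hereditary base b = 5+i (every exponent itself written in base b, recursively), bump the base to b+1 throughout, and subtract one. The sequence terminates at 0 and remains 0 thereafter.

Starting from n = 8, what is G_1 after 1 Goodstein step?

[0] 8 ≡ 5 + 3 (base 5). Lift 6: 9. −1: 8.
[1] 8 ≡ 6 + 2 (base 6). Lift 7: 9. −1: 8.

8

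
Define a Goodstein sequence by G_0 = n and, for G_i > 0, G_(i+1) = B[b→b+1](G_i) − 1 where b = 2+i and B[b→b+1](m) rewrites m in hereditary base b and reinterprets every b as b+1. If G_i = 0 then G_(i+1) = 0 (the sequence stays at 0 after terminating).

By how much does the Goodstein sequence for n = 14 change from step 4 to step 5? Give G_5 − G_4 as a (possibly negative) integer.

5536249

G_0 = 14. HB_2(14) = 2^(2 + 1) + 2^2 + 2. Bump = 111. G_1 = 110.
G_1 = 110. HB_3(110) = 3^(3 + 1) + 3^3 + 2. Bump = 1282. G_2 = 1281.
G_2 = 1281. HB_4(1281) = 4^(4 + 1) + 4^4 + 1. Bump = 18751. G_3 = 18750.
G_3 = 18750. HB_5(18750) = 5^(5 + 1) + 5^5. Bump = 326592. G_4 = 326591.
G_4 = 326591. HB_6(326591) = 6^(6 + 1) + 5·6^5 + 5·6^4 + 5·6^3 + 5·6^2 + 5·6 + 5. Bump = 5862841. G_5 = 5862840.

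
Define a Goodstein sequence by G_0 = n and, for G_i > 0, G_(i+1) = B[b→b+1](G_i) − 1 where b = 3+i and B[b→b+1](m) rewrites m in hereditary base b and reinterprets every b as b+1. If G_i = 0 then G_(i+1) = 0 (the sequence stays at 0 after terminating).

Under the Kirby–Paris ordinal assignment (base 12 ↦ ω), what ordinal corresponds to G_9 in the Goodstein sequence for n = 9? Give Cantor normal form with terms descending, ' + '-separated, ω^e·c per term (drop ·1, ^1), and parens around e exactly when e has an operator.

ω·2 + 3

[0] 9 ≡ 3^2 (base 3). Lift 4: 16. −1: 15.
[1] 15 ≡ 3·4 + 3 (base 4). Lift 5: 18. −1: 17.
[2] 17 ≡ 3·5 + 2 (base 5). Lift 6: 20. −1: 19.
[3] 19 ≡ 3·6 + 1 (base 6). Lift 7: 22. −1: 21.
[4] 21 ≡ 3·7 (base 7). Lift 8: 24. −1: 23.
[5] 23 ≡ 2·8 + 7 (base 8). Lift 9: 25. −1: 24.
[6] 24 ≡ 2·9 + 6 (base 9). Lift 10: 26. −1: 25.
[7] 25 ≡ 2·10 + 5 (base 10). Lift 11: 27. −1: 26.
[8] 26 ≡ 2·11 + 4 (base 11). Lift 12: 28. −1: 27.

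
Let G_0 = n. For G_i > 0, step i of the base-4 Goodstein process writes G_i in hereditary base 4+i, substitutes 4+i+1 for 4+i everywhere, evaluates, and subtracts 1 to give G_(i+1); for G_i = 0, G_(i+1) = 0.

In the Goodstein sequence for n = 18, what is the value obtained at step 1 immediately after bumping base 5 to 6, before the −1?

G_0 = 18. HB_4(18) = 4^2 + 2. Bump = 27. G_1 = 26.
G_1 = 26. HB_5(26) = 5^2 + 1. Bump = 37. G_2 = 36.

37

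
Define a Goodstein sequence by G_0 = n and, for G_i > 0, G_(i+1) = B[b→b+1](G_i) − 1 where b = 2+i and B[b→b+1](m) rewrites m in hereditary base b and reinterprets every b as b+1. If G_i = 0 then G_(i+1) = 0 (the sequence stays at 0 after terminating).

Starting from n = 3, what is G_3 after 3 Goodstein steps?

base 2: 3 = 2 + 1; at 3: 3 + 1 = 4; next = 3
base 3: 3 = 3; at 4: 4 = 4; next = 3
base 4: 3 = 3; at 5: 3 = 3; next = 2
base 5: 2 = 2; at 6: 2 = 2; next = 1

2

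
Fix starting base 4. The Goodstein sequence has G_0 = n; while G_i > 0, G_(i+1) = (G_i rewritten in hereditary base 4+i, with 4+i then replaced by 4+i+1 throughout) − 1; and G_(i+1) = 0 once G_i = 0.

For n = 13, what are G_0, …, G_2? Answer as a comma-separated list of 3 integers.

(0) 13|_4 = 3·4 + 1 ↦ 3·5 + 1|_5 = 16 ⇒ 15
(1) 15|_5 = 3·5 ↦ 3·6|_6 = 18 ⇒ 17

13, 15, 17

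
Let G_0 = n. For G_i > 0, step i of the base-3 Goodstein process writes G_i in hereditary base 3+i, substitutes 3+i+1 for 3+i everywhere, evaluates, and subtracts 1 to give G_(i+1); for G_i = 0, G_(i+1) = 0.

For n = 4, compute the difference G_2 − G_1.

(0) 4|_3 = 3 + 1 ↦ 4 + 1|_4 = 5 ⇒ 4
(1) 4|_4 = 4 ↦ 5|_5 = 5 ⇒ 4

0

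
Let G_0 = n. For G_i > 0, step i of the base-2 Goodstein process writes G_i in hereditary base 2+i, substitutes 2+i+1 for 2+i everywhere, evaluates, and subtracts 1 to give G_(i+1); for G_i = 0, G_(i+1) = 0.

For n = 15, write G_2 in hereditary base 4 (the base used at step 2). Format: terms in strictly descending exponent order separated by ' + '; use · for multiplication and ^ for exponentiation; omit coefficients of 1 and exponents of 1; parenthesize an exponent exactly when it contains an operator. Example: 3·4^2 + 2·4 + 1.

4^(4 + 1) + 4^4 + 3

[0] 15 ≡ 2^(2 + 1) + 2^2 + 2 + 1 (base 2). Lift 3: 112. −1: 111.
[1] 111 ≡ 3^(3 + 1) + 3^3 + 3 (base 3). Lift 4: 1284. −1: 1283.
[2] 1283 ≡ 4^(4 + 1) + 4^4 + 3 (base 4). Lift 5: 18753. −1: 18752.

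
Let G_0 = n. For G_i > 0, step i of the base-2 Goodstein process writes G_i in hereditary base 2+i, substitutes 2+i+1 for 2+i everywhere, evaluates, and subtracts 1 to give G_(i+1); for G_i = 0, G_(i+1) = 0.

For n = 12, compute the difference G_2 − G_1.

958

12 —HB2→ 2^(2 + 1) + 2^2 —bump→ 3^(3 + 1) + 3^3 = 108 —(−1)→ 107
107 —HB3→ 3^(3 + 1) + 2·3^2 + 2·3 + 2 —bump→ 4^(4 + 1) + 2·4^2 + 2·4 + 2 = 1066 —(−1)→ 1065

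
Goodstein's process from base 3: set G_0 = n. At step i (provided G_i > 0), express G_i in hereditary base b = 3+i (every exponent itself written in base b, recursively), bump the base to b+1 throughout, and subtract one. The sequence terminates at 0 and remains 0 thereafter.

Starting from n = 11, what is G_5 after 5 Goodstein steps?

43

11 —HB3→ 3^2 + 2 —bump→ 4^2 + 2 = 18 —(−1)→ 17
17 —HB4→ 4^2 + 1 —bump→ 5^2 + 1 = 26 —(−1)→ 25
25 —HB5→ 5^2 —bump→ 6^2 = 36 —(−1)→ 35
35 —HB6→ 5·6 + 5 —bump→ 5·7 + 5 = 40 —(−1)→ 39
39 —HB7→ 5·7 + 4 —bump→ 5·8 + 4 = 44 —(−1)→ 43
43 —HB8→ 5·8 + 3 —bump→ 5·9 + 3 = 48 —(−1)→ 47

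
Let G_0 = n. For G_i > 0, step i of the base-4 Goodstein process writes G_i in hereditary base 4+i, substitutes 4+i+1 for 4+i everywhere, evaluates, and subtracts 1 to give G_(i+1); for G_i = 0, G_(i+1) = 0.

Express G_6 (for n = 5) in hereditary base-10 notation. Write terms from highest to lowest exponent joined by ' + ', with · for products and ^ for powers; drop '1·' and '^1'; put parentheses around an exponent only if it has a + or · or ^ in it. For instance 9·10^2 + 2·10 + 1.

5 —HB4→ 4 + 1 —bump→ 5 + 1 = 6 —(−1)→ 5
5 —HB5→ 5 —bump→ 6 = 6 —(−1)→ 5
5 —HB6→ 5 —bump→ 5 = 5 —(−1)→ 4
4 —HB7→ 4 —bump→ 4 = 4 —(−1)→ 3
3 —HB8→ 3 —bump→ 3 = 3 —(−1)→ 2
2 —HB9→ 2 —bump→ 2 = 2 —(−1)→ 1
1 —HB10→ 1 —bump→ 1 = 1 —(−1)→ 0

1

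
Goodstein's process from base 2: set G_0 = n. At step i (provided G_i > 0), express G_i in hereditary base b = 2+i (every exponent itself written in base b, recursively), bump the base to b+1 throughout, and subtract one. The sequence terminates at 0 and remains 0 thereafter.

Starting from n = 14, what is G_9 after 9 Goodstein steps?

G_0 = 14. HB_2(14) = 2^(2 + 1) + 2^2 + 2. Bump = 111. G_1 = 110.
G_1 = 110. HB_3(110) = 3^(3 + 1) + 3^3 + 2. Bump = 1282. G_2 = 1281.
G_2 = 1281. HB_4(1281) = 4^(4 + 1) + 4^4 + 1. Bump = 18751. G_3 = 18750.
G_3 = 18750. HB_5(18750) = 5^(5 + 1) + 5^5. Bump = 326592. G_4 = 326591.
G_4 = 326591. HB_6(326591) = 6^(6 + 1) + 5·6^5 + 5·6^4 + 5·6^3 + 5·6^2 + 5·6 + 5. Bump = 5862841. G_5 = 5862840.
G_5 = 5862840. HB_7(5862840) = 7^(7 + 1) + 5·7^5 + 5·7^4 + 5·7^3 + 5·7^2 + 5·7 + 4. Bump = 134404972. G_6 = 134404971.
G_6 = 134404971. HB_8(134404971) = 8^(8 + 1) + 5·8^5 + 5·8^4 + 5·8^3 + 5·8^2 + 5·8 + 3. Bump = 3487116549. G_7 = 3487116548.
G_7 = 3487116548. HB_9(3487116548) = 9^(9 + 1) + 5·9^5 + 5·9^4 + 5·9^3 + 5·9^2 + 5·9 + 2. Bump = 100000555552. G_8 = 100000555551.
G_8 = 100000555551. HB_10(100000555551) = 10^(10 + 1) + 5·10^5 + 5·10^4 + 5·10^3 + 5·10^2 + 5·10 + 1. Bump = 3138429262497. G_9 = 3138429262496.

3138429262496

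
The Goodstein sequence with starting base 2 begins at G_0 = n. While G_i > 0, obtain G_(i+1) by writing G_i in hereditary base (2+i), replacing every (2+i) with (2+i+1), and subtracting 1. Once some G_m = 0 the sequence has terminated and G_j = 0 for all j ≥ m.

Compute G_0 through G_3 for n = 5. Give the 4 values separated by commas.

5, 27, 255, 467

G_0=5  [base 2] 2^2 + 1  →[2↦3]→  3^3 + 1 = 28  −1 ⇒ G_1=27
G_1=27  [base 3] 3^3  →[3↦4]→  4^4 = 256  −1 ⇒ G_2=255
G_2=255  [base 4] 3·4^3 + 3·4^2 + 3·4 + 3  →[4↦5]→  3·5^3 + 3·5^2 + 3·5 + 3 = 468  −1 ⇒ G_3=467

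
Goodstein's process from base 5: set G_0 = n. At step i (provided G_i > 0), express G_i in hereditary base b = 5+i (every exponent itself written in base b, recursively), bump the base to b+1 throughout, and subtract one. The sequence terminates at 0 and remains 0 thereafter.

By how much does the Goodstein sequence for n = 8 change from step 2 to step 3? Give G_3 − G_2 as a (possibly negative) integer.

0

(0) 8|_5 = 5 + 3 ↦ 6 + 3|_6 = 9 ⇒ 8
(1) 8|_6 = 6 + 2 ↦ 7 + 2|_7 = 9 ⇒ 8
(2) 8|_7 = 7 + 1 ↦ 8 + 1|_8 = 9 ⇒ 8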